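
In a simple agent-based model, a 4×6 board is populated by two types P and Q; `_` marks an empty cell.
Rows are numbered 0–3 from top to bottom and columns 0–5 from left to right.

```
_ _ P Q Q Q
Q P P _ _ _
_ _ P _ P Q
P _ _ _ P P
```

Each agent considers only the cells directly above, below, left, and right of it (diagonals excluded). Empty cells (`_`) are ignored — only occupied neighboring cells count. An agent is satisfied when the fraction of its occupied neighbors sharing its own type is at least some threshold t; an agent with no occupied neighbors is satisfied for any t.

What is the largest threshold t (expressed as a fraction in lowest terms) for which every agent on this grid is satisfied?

0/1

(0,2)P 1/2
(0,3)Q 1/2
(0,4)Q 2/2
(0,5)Q 1/1
(1,0)Q 0/1
(1,1)P 1/2
(1,2)P 3/3
(2,2)P 1/1
(2,4)P 1/2
(2,5)Q 0/2
(3,0)P — no occupied neighbors
(3,4)P 2/2
(3,5)P 1/2
The smallest same-type fraction is 0/1 at (1,0), which reduces to 0/1. Any threshold above that leaves this agent unsatisfied.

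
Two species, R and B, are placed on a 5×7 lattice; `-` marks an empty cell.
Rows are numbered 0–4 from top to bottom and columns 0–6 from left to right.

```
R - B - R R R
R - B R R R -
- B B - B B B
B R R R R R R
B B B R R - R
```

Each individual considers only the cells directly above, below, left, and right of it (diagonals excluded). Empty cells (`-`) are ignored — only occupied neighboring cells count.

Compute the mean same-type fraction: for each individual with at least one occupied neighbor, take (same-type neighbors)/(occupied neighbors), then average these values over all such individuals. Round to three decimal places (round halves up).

0.717

(0,0)R 1/1
(0,2)B 1/1
(0,4)R 2/2
(0,5)R 3/3
(0,6)R 1/1
(1,0)R 1/1
(1,2)B 2/3
(1,3)R 1/2
(1,4)R 3/4
(1,5)R 2/3
(2,1)B 1/2
(2,2)B 2/3
(2,4)B 1/3
(2,5)B 2/4
(2,6)B 1/2
(3,0)B 1/2
(3,1)R 1/4
(3,2)R 2/4
(3,3)R 3/3
(3,4)R 3/4
(3,5)R 2/3
(3,6)R 2/3
(4,0)B 2/2
(4,1)B 2/3
(4,2)B 1/3
(4,3)R 2/3
(4,4)R 2/2
(4,6)R 1/1
Sum over 28 individuals: 1/1 + 1/1 + 2/2 + 3/3 + 1/1 + 1/1 + 2/3 + 1/2 + 3/4 + 2/3 + 1/2 + 2/3 + 1/3 + 2/4 + 1/2 + 1/2 + 1/4 + 2/4 + 3/3 + 3/4 + 2/3 + 2/3 + 2/2 + 2/3 + 1/3 + 2/3 + 2/2 + 1/1 = 241/12; mean = 241/12 ÷ 28 = 241/336 = 0.717261… → 0.717.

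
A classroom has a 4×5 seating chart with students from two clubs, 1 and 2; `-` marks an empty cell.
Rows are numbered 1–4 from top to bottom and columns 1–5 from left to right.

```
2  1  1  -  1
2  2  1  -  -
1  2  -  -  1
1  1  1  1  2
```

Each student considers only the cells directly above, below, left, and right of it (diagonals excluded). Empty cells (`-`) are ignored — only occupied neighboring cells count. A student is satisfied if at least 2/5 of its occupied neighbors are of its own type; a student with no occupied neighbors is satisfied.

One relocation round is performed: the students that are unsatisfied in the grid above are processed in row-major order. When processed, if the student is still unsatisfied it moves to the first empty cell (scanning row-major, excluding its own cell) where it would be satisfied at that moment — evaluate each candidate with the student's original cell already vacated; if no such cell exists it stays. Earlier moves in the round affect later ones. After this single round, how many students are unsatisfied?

Initially unsatisfied (in order): (1,2), (3,1), (3,2), (3,5), (4,5).
  (1,2) → (1,4).
  (3,1) → (2,4).
  (3,2): now satisfied by earlier moves; stays.
  (3,5) → (2,5).
  (4,5) → (1,2).
Resulting grid:
2 2 1 1 1
2 2 1 1 1
- 2 - - -
1 1 1 1 -
All satisfied now.

0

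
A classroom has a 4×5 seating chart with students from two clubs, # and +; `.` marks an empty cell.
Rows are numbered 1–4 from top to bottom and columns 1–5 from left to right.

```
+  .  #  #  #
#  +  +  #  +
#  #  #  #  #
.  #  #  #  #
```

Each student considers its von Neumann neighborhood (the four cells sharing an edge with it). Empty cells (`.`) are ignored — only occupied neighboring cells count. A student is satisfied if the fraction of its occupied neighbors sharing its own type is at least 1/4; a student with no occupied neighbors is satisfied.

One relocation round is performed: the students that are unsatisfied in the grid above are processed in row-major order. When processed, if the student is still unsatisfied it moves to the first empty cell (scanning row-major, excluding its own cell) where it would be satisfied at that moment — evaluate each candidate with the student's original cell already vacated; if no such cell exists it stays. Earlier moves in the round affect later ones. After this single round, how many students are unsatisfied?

0

Initially unsatisfied (in order): (1,1), (2,5).
  (1,1) → (1,2).
  (2,5) → (1,1).
Resulting grid:
+ + # # #
# + + # .
# # # # #
. # # # #
All satisfied now.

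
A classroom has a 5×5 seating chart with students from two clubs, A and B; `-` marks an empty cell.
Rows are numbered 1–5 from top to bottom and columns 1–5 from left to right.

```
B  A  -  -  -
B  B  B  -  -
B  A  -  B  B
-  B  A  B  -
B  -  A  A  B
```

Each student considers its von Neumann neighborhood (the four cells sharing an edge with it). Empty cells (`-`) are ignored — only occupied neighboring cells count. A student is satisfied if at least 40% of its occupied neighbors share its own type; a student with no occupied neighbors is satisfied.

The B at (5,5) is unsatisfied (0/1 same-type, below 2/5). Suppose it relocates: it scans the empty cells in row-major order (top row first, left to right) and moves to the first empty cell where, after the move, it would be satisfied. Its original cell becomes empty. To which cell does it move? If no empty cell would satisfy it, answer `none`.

Vacating (5,5). Empty cells in order:
  (1,3): 1/2 same-type → satisfied — stop here.

(1,3)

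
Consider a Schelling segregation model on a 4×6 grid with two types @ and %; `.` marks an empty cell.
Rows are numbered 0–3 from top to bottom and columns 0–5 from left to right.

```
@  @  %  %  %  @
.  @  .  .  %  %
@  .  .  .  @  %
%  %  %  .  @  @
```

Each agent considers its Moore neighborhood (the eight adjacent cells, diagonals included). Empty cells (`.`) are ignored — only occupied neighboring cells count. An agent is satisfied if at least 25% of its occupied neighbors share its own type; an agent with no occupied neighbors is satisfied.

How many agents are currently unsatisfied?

(0,0)@ 2/2 ok
(0,1)@ 2/3 ok
(0,2)% 1/3 ok
(0,3)% 3/3 ok
(0,4)% 3/4 ok
(0,5)@ 0/3 unhappy
(1,1)@ 3/4 ok
(1,4)% 4/6 ok
(1,5)% 3/5 ok
(2,0)@ 1/3 ok
(2,4)@ 2/5 ok
(2,5)% 2/5 ok
(3,0)% 1/2 ok
(3,1)% 2/3 ok
(3,2)% 1/1 ok
(3,4)@ 2/3 ok
(3,5)@ 2/3 ok
Unsatisfied: (0,5) — 1 in total.

1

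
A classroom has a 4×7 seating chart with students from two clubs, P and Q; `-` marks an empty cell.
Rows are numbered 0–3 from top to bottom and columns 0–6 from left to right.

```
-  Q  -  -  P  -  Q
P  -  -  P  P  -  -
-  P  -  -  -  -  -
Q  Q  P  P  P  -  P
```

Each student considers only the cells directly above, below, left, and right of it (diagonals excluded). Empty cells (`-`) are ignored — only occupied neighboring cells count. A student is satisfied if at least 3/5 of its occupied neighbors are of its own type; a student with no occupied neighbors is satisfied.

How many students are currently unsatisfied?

Row 0: (0,1)Q 0/0 ok · (0,4)P 1/1 ok · (0,6)Q 0/0 ok
Row 1: (1,0)P 0/0 ok · (1,3)P 1/1 ok · (1,4)P 2/2 ok
Row 2: (2,1)P 0/1 unhappy
Row 3: (3,0)Q 1/1 ok · (3,1)Q 1/3 unhappy · (3,2)P 1/2 unhappy · (3,3)P 2/2 ok · (3,4)P 1/1 ok · (3,6)P 0/0 ok
Unsatisfied: (2,1), (3,1), (3,2) — 3 in total.

3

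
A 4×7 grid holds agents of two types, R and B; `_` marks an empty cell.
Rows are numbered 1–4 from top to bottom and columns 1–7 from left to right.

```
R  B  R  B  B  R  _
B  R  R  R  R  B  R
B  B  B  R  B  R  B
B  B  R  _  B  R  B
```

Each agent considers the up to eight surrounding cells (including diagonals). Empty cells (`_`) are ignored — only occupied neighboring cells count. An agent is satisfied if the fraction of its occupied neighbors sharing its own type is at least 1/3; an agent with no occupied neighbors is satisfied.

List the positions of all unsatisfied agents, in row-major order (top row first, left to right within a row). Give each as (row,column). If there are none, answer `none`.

(1,2), (1,4), (3,3), (3,5), (4,3), (4,5), (4,6)

Row 1: (1,1)R 1/3 satisfied · (1,2)B 1/5 not · (1,3)R 3/5 satisfied · (1,4)B 1/5 not · (1,5)B 2/5 satisfied · (1,6)R 2/4 satisfied
Row 2: (2,1)B 3/5 satisfied · (2,2)R 3/8 satisfied · (2,3)R 4/8 satisfied · (2,4)R 4/8 satisfied · (2,5)R 4/8 satisfied · (2,6)B 3/7 satisfied · (2,7)R 2/4 satisfied
Row 3: (3,1)B 4/5 satisfied · (3,2)B 5/8 satisfied · (3,3)B 2/7 not · (3,4)R 4/7 satisfied · (3,5)B 2/7 not · (3,6)R 3/8 satisfied · (3,7)B 2/5 satisfied
Row 4: (4,1)B 3/3 satisfied · (4,2)B 4/5 satisfied · (4,3)R 1/4 not · (4,5)B 1/4 not · (4,6)R 1/5 not · (4,7)B 1/3 satisfied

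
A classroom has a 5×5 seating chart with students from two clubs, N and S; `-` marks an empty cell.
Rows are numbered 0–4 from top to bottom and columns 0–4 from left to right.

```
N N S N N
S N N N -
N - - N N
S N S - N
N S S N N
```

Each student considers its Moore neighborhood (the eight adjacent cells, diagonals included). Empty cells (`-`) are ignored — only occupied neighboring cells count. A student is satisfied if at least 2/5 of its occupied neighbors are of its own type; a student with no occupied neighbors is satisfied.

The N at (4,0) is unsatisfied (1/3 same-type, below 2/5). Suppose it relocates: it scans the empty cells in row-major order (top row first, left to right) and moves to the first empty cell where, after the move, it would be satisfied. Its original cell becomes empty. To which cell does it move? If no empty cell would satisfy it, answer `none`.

Vacating (4,0). Empty cells in order:
  (1,4): 5/5 same-type → satisfied — stop here.

(1,4)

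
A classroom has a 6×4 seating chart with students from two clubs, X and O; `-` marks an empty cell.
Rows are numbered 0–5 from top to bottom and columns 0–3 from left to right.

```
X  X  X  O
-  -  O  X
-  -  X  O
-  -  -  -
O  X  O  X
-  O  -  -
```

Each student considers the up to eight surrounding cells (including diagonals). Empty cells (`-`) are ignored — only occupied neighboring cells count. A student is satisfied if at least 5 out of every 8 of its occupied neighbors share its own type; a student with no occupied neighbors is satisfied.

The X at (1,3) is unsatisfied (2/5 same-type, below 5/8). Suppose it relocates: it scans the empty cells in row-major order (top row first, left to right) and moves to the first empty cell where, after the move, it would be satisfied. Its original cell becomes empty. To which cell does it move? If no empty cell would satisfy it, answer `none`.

(1,0)

Vacating (1,3). Empty cells in order:
  (1,0): 2/2 same-type → satisfied — stop here.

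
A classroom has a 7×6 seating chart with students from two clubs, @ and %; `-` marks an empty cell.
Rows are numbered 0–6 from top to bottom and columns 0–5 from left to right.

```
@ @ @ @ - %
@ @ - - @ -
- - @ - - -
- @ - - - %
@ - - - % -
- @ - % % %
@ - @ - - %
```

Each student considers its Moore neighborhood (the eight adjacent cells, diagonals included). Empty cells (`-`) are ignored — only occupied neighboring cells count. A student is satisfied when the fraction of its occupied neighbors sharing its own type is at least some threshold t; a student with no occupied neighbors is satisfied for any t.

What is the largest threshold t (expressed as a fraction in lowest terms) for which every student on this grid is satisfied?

(0,0)@ 3/3
(0,1)@ 4/4
(0,2)@ 3/3
(0,3)@ 2/2
(0,5)% 0/1
(1,0)@ 3/3
(1,1)@ 5/5
(1,4)@ 1/2
(2,2)@ 2/2
(3,1)@ 2/2
(3,5)% 1/1
(4,0)@ 2/2
(4,4)% 4/4
(5,1)@ 3/3
(5,3)% 2/3
(5,4)% 4/4
(5,5)% 3/3
(6,0)@ 1/1
(6,2)@ 1/2
(6,5)% 2/2
The smallest same-type fraction is 0/1 at (0,5), which reduces to 0/1. Any threshold above that leaves this student unsatisfied.

0/1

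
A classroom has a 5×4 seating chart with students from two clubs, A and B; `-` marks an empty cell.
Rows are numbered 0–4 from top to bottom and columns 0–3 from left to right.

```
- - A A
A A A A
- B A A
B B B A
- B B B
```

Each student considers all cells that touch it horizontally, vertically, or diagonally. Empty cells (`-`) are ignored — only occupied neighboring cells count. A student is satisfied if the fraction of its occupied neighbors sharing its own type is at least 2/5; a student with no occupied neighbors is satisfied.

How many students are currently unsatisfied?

0

(0,2)A 4/4 ok
(0,3)A 3/3 ok
(1,0)A 1/2 ok
(1,1)A 4/5 ok
(1,2)A 6/7 ok
(1,3)A 5/5 ok
(2,1)B 3/7 ok
(2,2)A 5/8 ok
(2,3)A 4/5 ok
(3,0)B 3/3 ok
(3,1)B 5/6 ok
(3,2)B 5/8 ok
(3,3)A 2/5 ok
(4,1)B 4/4 ok
(4,2)B 4/5 ok
(4,3)B 2/3 ok
Every one meets the threshold.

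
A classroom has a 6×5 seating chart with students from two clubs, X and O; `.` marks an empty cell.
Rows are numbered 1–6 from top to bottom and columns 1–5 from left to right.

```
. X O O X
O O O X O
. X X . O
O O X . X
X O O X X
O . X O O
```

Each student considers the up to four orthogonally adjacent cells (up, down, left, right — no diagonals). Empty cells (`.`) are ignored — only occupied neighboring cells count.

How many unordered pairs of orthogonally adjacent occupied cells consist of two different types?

Scan each occupied cell's neighbors to the right and below so each pair is counted once.
From row 1: 5 unlike of 7 pairs (running 5/7).
From row 2: 4 unlike of 7 pairs (running 9/14).
From row 3: 2 unlike of 4 pairs (running 11/18).
From row 4: 3 unlike of 6 pairs (running 14/24).
From row 5: 6 unlike of 8 pairs (running 20/32).
From row 6: 1 unlike of 2 pairs (running 21/34).
Total adjacent occupied pairs: 34; unlike-type pairs: 21.

21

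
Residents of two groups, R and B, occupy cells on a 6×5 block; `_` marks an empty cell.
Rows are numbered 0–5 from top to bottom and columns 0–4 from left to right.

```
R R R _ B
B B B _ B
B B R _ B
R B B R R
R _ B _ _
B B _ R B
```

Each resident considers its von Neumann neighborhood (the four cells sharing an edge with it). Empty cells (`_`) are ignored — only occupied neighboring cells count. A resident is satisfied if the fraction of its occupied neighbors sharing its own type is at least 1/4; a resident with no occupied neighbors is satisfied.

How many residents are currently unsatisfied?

3

Row 0: (0,0)R 1/2 satisfied · (0,1)R 2/3 satisfied · (0,2)R 1/2 satisfied · (0,4)B 1/1 satisfied
Row 1: (1,0)B 2/3 satisfied · (1,1)B 3/4 satisfied · (1,2)B 1/3 satisfied · (1,4)B 2/2 satisfied
Row 2: (2,0)B 2/3 satisfied · (2,1)B 3/4 satisfied · (2,2)R 0/3 not · (2,4)B 1/2 satisfied
Row 3: (3,0)R 1/3 satisfied · (3,1)B 2/3 satisfied · (3,2)B 2/4 satisfied · (3,3)R 1/2 satisfied · (3,4)R 1/2 satisfied
Row 4: (4,0)R 1/2 satisfied · (4,2)B 1/1 satisfied
Row 5: (5,0)B 1/2 satisfied · (5,1)B 1/1 satisfied · (5,3)R 0/1 not · (5,4)B 0/1 not
Unsatisfied: (2,2), (5,3), (5,4) — 3 in total.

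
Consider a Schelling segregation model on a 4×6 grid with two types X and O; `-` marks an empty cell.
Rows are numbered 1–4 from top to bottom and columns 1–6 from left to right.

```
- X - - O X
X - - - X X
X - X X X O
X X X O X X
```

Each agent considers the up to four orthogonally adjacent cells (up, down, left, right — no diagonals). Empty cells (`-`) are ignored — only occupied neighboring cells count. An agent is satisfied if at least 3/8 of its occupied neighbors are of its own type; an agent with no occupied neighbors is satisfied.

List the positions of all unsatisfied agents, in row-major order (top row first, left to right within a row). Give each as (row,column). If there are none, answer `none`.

(1,2)X 0/0 ok
(1,5)O 0/2 unhappy
(1,6)X 1/2 ok
(2,1)X 1/1 ok
(2,5)X 2/3 ok
(2,6)X 2/3 ok
(3,1)X 2/2 ok
(3,3)X 2/2 ok
(3,4)X 2/3 ok
(3,5)X 3/4 ok
(3,6)O 0/3 unhappy
(4,1)X 2/2 ok
(4,2)X 2/2 ok
(4,3)X 2/3 ok
(4,4)O 0/3 unhappy
(4,5)X 2/3 ok
(4,6)X 1/2 ok

(1,5), (3,6), (4,4)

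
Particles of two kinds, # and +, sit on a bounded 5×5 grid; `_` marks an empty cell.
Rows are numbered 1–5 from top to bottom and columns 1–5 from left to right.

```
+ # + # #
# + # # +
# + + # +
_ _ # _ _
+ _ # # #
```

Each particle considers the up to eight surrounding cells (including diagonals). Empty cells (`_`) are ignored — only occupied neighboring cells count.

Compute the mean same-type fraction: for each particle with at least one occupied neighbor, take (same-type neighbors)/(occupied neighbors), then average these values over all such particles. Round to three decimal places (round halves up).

Row 1: (1,1)+ 1/3 · (1,2)# 2/5 · (1,3)+ 1/5 · (1,4)# 3/5 · (1,5)# 2/3
Row 2: (2,1)# 2/5 · (2,2)+ 4/8 · (2,3)# 4/8 · (2,4)# 4/8 · (2,5)+ 1/5
Row 3: (3,1)# 1/3 · (3,2)+ 2/6 · (3,3)+ 2/6 · (3,4)# 3/6 · (3,5)+ 1/3
Row 4: (4,3)# 3/5
Row 5: (5,1)+ — no occupied neighbors · (5,3)# 2/2 · (5,4)# 3/3 · (5,5)# 1/1
Sum over 19 particles: 1/3 + 2/5 + 1/5 + 3/5 + 2/3 + 2/5 + 4/8 + 4/8 + 4/8 + 1/5 + 1/3 + 2/6 + 2/6 + 3/6 + 1/3 + 3/5 + 2/2 + 3/3 + 1/1 = 146/15; mean = 146/15 ÷ 19 = 146/285 = 0.512280… → 0.512.

0.512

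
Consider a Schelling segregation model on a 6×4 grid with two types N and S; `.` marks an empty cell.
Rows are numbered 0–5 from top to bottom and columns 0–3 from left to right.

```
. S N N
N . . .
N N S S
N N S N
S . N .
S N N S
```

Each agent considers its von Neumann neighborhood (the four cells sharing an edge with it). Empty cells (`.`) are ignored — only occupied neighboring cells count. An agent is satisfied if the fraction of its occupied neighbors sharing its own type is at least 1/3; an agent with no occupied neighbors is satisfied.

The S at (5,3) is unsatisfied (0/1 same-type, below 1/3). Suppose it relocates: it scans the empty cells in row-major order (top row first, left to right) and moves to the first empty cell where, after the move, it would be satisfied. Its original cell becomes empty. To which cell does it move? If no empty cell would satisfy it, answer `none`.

Vacating (5,3). Empty cells in order:
  (0,0): 1/2 same-type → satisfied — stop here.

(0,0)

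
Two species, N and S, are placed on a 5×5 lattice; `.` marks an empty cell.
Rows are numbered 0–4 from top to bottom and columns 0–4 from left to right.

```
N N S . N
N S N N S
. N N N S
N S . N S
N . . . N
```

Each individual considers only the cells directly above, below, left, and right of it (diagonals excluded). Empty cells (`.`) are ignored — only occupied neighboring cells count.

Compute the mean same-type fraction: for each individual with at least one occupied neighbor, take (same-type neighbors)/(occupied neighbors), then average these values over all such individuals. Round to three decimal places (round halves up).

0.443

(0,0)N 2/2
(0,1)N 1/3
(0,2)S 0/2
(0,4)N 0/1
(1,0)N 1/2
(1,1)S 0/4
(1,2)N 2/4
(1,3)N 2/3
(1,4)S 1/3
(2,1)N 1/3
(2,2)N 3/3
(2,3)N 3/4
(2,4)S 2/3
(3,0)N 1/2
(3,1)S 0/2
(3,3)N 1/2
(3,4)S 1/3
(4,0)N 1/1
(4,4)N 0/1
Sum over 19 individuals: 2/2 + 1/3 + 0/2 + 0/1 + 1/2 + 0/4 + 2/4 + 2/3 + 1/3 + 1/3 + 3/3 + 3/4 + 2/3 + 1/2 + 0/2 + 1/2 + 1/3 + 1/1 + 0/1 = 101/12; mean = 101/12 ÷ 19 = 101/228 = 0.442982… → 0.443.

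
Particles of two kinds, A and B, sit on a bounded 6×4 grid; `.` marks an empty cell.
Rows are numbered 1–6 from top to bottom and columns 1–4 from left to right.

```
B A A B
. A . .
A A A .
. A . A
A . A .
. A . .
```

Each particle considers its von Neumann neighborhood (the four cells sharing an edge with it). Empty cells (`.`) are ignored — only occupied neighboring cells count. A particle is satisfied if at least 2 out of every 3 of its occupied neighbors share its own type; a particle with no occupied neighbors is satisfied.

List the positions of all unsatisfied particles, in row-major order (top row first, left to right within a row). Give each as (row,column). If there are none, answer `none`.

(1,1), (1,3), (1,4)

(1,1)B 0/1 not
(1,2)A 2/3 satisfied
(1,3)A 1/2 not
(1,4)B 0/1 not
(2,2)A 2/2 satisfied
(3,1)A 1/1 satisfied
(3,2)A 4/4 satisfied
(3,3)A 1/1 satisfied
(4,2)A 1/1 satisfied
(4,4)A 0/0 satisfied
(5,1)A 0/0 satisfied
(5,3)A 0/0 satisfied
(6,2)A 0/0 satisfied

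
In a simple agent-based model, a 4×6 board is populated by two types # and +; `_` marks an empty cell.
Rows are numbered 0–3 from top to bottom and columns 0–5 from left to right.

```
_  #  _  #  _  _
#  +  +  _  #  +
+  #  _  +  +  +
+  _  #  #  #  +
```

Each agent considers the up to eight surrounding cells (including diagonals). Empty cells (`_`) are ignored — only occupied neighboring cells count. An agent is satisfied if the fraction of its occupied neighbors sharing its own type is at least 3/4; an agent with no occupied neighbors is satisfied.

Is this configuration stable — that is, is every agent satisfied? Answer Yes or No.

(0,1)# 1/3 not
(0,3)# 1/2 not
(1,0)# 2/4 not
(1,1)+ 2/5 not
(1,2)+ 2/5 not
(1,4)# 1/5 not
(1,5)+ 2/3 not
(2,0)+ 2/4 not
(2,1)# 2/6 not
(2,3)+ 2/6 not
(2,4)+ 4/7 not
(2,5)+ 3/5 not
(3,0)+ 1/2 not
(3,2)# 2/3 not
(3,3)# 2/4 not
(3,4)# 1/5 not
(3,5)+ 2/3 not
For instance (0,1) has only 1/3 same-type neighbors, below 3/4.

No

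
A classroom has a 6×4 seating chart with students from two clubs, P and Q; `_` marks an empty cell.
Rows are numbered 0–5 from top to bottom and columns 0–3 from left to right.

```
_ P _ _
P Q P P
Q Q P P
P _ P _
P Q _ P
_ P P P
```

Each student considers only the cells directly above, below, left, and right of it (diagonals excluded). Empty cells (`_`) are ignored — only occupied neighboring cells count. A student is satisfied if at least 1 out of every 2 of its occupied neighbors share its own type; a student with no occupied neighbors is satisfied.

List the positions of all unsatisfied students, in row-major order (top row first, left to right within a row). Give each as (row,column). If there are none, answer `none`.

Row 0: (0,1)P 0/1 not
Row 1: (1,0)P 0/2 not · (1,1)Q 1/4 not · (1,2)P 2/3 satisfied · (1,3)P 2/2 satisfied
Row 2: (2,0)Q 1/3 not · (2,1)Q 2/3 satisfied · (2,2)P 3/4 satisfied · (2,3)P 2/2 satisfied
Row 3: (3,0)P 1/2 satisfied · (3,2)P 1/1 satisfied
Row 4: (4,0)P 1/2 satisfied · (4,1)Q 0/2 not · (4,3)P 1/1 satisfied
Row 5: (5,1)P 1/2 satisfied · (5,2)P 2/2 satisfied · (5,3)P 2/2 satisfied

(0,1), (1,0), (1,1), (2,0), (4,1)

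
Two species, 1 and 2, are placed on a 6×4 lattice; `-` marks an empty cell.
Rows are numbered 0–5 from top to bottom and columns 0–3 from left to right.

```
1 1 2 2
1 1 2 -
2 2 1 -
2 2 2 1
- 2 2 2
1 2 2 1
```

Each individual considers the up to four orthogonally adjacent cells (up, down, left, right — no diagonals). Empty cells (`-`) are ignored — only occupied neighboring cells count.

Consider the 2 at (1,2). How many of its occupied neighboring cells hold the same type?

1

Occupied neighbors of (1,2): (0,2)=2, (2,2)=1, (1,1)=1.
Same type (2): 1 of 3.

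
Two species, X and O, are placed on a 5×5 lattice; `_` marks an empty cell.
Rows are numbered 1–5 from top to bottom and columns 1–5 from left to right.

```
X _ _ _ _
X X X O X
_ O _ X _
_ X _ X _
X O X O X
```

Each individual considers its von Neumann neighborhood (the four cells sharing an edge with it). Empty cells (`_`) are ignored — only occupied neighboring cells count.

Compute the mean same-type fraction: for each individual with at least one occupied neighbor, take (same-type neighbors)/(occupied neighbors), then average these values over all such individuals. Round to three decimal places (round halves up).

0.278

(1,1)X 1/1
(2,1)X 2/2
(2,2)X 2/3
(2,3)X 1/2
(2,4)O 0/3
(2,5)X 0/1
(3,2)O 0/2
(3,4)X 1/2
(4,2)X 0/2
(4,4)X 1/2
(5,1)X 0/1
(5,2)O 0/3
(5,3)X 0/2
(5,4)O 0/3
(5,5)X 0/1
Sum over 15 individuals: 1/1 + 2/2 + 2/3 + 1/2 + 0/3 + 0/1 + 0/2 + 1/2 + 0/2 + 1/2 + 0/1 + 0/3 + 0/2 + 0/3 + 0/1 = 25/6; mean = 25/6 ÷ 15 = 5/18 = 0.277777… → 0.278.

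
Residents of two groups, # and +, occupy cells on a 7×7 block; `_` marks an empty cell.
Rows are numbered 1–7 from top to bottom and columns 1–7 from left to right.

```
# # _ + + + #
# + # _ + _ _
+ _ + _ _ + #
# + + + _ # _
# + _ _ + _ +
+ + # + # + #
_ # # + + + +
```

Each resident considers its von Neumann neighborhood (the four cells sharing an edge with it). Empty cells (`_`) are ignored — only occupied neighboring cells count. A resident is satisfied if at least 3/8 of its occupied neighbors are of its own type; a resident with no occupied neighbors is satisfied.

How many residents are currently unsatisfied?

Row 1: (1,1)# 2/2 ok · (1,2)# 1/2 ok · (1,4)+ 1/1 ok · (1,5)+ 3/3 ok · (1,6)+ 1/2 ok · (1,7)# 0/1 unhappy
Row 2: (2,1)# 1/3 unhappy · (2,2)+ 0/3 unhappy · (2,3)# 0/2 unhappy · (2,5)+ 1/1 ok
Row 3: (3,1)+ 0/2 unhappy · (3,3)+ 1/2 ok · (3,6)+ 0/2 unhappy · (3,7)# 0/1 unhappy
Row 4: (4,1)# 1/3 unhappy · (4,2)+ 2/3 ok · (4,3)+ 3/3 ok · (4,4)+ 1/1 ok · (4,6)# 0/1 unhappy
Row 5: (5,1)# 1/3 unhappy · (5,2)+ 2/3 ok · (5,5)+ 0/1 unhappy · (5,7)+ 0/1 unhappy
Row 6: (6,1)+ 1/2 ok · (6,2)+ 2/4 ok · (6,3)# 1/3 unhappy · (6,4)+ 1/3 unhappy · (6,5)# 0/4 unhappy · (6,6)+ 1/3 unhappy · (6,7)# 0/3 unhappy
Row 7: (7,2)# 1/2 ok · (7,3)# 2/3 ok · (7,4)+ 2/3 ok · (7,5)+ 2/3 ok · (7,6)+ 3/3 ok · (7,7)+ 1/2 ok
Unsatisfied: (1,7), (2,1), (2,2), (2,3), (3,1), (3,6), (3,7), (4,1), (4,6), (5,1), (5,5), (5,7), (6,3), (6,4), (6,5), (6,6), (6,7) — 17 in total.

17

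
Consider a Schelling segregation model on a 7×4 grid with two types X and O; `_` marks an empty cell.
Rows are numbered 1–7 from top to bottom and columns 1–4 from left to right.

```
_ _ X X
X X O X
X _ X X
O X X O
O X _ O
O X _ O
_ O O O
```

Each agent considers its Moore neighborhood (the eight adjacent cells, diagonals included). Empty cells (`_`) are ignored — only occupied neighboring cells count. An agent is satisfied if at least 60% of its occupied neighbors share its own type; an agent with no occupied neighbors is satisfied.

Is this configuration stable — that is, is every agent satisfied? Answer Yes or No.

(1,3)X 3/4 ✓
(1,4)X 2/3 ✓
(2,1)X 2/2 ✓
(2,2)X 4/5 ✓
(2,3)O 0/6 ✗
(2,4)X 4/5 ✓
(3,1)X 3/4 ✓
(3,3)X 5/7 ✓
(3,4)X 3/5 ✓
(4,1)O 1/4 ✗
(4,2)X 4/6 ✓
(4,3)X 4/6 ✓
(4,4)O 1/4 ✗
(5,1)O 2/5 ✗
(5,2)X 3/6 ✗
(5,4)O 2/3 ✓
(6,1)O 2/4 ✗
(6,2)X 1/5 ✗
(6,4)O 3/3 ✓
(7,2)O 2/3 ✓
(7,3)O 3/4 ✓
(7,4)O 2/2 ✓
For instance (2,3) has only 0/6 same-type neighbors, below 3/5.

No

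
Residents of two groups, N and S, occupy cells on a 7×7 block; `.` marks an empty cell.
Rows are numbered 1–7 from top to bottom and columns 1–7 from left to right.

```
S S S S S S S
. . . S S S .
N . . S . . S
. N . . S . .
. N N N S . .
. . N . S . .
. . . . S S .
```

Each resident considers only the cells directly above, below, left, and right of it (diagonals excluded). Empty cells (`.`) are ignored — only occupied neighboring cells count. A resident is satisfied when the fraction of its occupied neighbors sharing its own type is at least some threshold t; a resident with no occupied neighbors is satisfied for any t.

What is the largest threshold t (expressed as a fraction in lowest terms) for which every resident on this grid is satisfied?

Row 1: (1,1)S 1/1 · (1,2)S 2/2 · (1,3)S 2/2 · (1,4)S 3/3 · (1,5)S 3/3 · (1,6)S 3/3 · (1,7)S 1/1
Row 2: (2,4)S 3/3 · (2,5)S 3/3 · (2,6)S 2/2
Row 3: (3,1)N — no occupied neighbors · (3,4)S 1/1 · (3,7)S — no occupied neighbors
Row 4: (4,2)N 1/1 · (4,5)S 1/1
Row 5: (5,2)N 2/2 · (5,3)N 3/3 · (5,4)N 1/2 · (5,5)S 2/3
Row 6: (6,3)N 1/1 · (6,5)S 2/2
Row 7: (7,5)S 2/2 · (7,6)S 1/1
The smallest same-type fraction is 1/2 at (5,4), which reduces to 1/2. Any threshold above that leaves this resident unsatisfied.

1/2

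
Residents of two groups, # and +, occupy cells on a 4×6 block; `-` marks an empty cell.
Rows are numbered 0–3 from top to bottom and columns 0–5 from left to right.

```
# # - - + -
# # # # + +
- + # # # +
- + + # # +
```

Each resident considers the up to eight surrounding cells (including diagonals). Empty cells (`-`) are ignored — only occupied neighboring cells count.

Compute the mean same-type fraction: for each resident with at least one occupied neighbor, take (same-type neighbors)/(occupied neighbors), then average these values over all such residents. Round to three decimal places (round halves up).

0.664

Row 0: (0,0)# 3/3 · (0,1)# 4/4 · (0,4)+ 2/3
Row 1: (1,0)# 3/4 · (1,1)# 5/6 · (1,2)# 5/6 · (1,3)# 4/6 · (1,4)+ 3/6 · (1,5)+ 3/4
Row 2: (2,1)+ 2/6 · (2,2)# 5/8 · (2,3)# 6/8 · (2,4)# 4/8 · (2,5)+ 3/5
Row 3: (3,1)+ 2/3 · (3,2)+ 2/5 · (3,3)# 4/5 · (3,4)# 3/5 · (3,5)+ 1/3
Sum over 19 residents: 3/3 + 4/4 + 2/3 + 3/4 + 5/6 + 5/6 + 4/6 + 3/6 + 3/4 + 2/6 + 5/8 + 6/8 + 4/8 + 3/5 + 2/3 + 2/5 + 4/5 + 3/5 + 1/3 = 1513/120; mean = 1513/120 ÷ 19 = 1513/2280 = 0.663596… → 0.664.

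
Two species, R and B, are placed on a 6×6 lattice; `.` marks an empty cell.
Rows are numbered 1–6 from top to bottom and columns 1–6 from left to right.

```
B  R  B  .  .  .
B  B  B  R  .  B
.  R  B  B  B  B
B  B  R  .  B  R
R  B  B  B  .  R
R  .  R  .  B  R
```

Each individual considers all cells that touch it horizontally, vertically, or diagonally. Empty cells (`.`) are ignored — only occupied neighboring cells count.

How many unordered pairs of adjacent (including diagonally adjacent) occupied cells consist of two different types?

Scan each occupied cell's neighbors to the right and below (and the two forward diagonals) so each pair is counted once.
From row 1: 6 unlike of 10 pairs (running 6/10).
From row 2: 7 unlike of 14 pairs (running 13/24).
From row 3: 7 unlike of 15 pairs (running 20/39).
From row 4: 8 unlike of 14 pairs (running 28/53).
From row 5: 6 unlike of 11 pairs (running 34/64).
From row 6: 1 unlike of 1 pairs (running 35/65).
Total adjacent occupied pairs: 65; unlike-type pairs: 35.

35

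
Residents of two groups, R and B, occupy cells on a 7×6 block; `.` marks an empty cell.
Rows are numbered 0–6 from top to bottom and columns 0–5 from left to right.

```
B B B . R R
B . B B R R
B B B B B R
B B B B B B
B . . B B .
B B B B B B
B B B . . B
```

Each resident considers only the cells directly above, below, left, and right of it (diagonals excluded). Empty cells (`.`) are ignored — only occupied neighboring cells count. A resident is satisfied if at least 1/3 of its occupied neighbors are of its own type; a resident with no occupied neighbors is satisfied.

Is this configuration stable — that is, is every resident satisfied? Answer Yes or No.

Row 0: (0,0)B 2/2 ok · (0,1)B 2/2 ok · (0,2)B 2/2 ok · (0,4)R 2/2 ok · (0,5)R 2/2 ok
Row 1: (1,0)B 2/2 ok · (1,2)B 3/3 ok · (1,3)B 2/3 ok · (1,4)R 2/4 ok · (1,5)R 3/3 ok
Row 2: (2,0)B 3/3 ok · (2,1)B 3/3 ok · (2,2)B 4/4 ok · (2,3)B 4/4 ok · (2,4)B 2/4 ok · (2,5)R 1/3 ok
Row 3: (3,0)B 3/3 ok · (3,1)B 3/3 ok · (3,2)B 3/3 ok · (3,3)B 4/4 ok · (3,4)B 4/4 ok · (3,5)B 1/2 ok
Row 4: (4,0)B 2/2 ok · (4,3)B 3/3 ok · (4,4)B 3/3 ok
Row 5: (5,0)B 3/3 ok · (5,1)B 3/3 ok · (5,2)B 3/3 ok · (5,3)B 3/3 ok · (5,4)B 3/3 ok · (5,5)B 2/2 ok
Row 6: (6,0)B 2/2 ok · (6,1)B 3/3 ok · (6,2)B 2/2 ok · (6,5)B 1/1 ok
All meet the threshold, so the configuration is stable.

Yes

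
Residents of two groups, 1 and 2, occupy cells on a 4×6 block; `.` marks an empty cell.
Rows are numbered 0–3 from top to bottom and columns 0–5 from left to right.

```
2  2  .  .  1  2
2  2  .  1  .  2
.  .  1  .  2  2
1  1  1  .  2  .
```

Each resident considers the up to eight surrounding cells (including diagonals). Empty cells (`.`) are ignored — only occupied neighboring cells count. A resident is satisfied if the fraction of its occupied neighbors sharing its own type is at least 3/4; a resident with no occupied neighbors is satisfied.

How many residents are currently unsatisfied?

(0,0)2 3/3 ok
(0,1)2 3/3 ok
(0,4)1 1/3 unhappy
(0,5)2 1/2 unhappy
(1,0)2 3/3 ok
(1,1)2 3/4 ok
(1,3)1 2/3 unhappy
(1,5)2 3/4 ok
(2,2)1 3/4 ok
(2,4)2 3/4 ok
(2,5)2 3/3 ok
(3,0)1 1/1 ok
(3,1)1 3/3 ok
(3,2)1 2/2 ok
(3,4)2 2/2 ok
Unsatisfied: (0,4), (0,5), (1,3) — 3 in total.

3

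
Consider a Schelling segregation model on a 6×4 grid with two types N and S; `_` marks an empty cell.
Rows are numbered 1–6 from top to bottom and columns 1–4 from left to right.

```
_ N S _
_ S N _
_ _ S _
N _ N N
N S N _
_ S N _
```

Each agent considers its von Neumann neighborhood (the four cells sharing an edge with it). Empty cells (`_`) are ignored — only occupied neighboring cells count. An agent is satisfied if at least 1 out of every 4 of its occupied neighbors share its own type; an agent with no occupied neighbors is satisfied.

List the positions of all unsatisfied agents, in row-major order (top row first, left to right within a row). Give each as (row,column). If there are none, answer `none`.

(1,2)N 0/2 unhappy
(1,3)S 0/2 unhappy
(2,2)S 0/2 unhappy
(2,3)N 0/3 unhappy
(3,3)S 0/2 unhappy
(4,1)N 1/1 ok
(4,3)N 2/3 ok
(4,4)N 1/1 ok
(5,1)N 1/2 ok
(5,2)S 1/3 ok
(5,3)N 2/3 ok
(6,2)S 1/2 ok
(6,3)N 1/2 ok

(1,2), (1,3), (2,2), (2,3), (3,3)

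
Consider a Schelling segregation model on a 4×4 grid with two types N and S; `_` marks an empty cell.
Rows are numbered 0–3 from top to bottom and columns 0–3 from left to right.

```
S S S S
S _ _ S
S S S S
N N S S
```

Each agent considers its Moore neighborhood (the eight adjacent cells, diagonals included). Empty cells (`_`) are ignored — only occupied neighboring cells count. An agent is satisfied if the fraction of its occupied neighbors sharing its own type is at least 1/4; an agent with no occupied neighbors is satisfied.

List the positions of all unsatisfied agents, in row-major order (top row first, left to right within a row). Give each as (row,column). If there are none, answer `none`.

(3,1)

Row 0: (0,0)S 2/2 ✓ · (0,1)S 3/3 ✓ · (0,2)S 3/3 ✓ · (0,3)S 2/2 ✓
Row 1: (1,0)S 4/4 ✓ · (1,3)S 4/4 ✓
Row 2: (2,0)S 2/4 ✓ · (2,1)S 4/6 ✓ · (2,2)S 5/6 ✓ · (2,3)S 4/4 ✓
Row 3: (3,0)N 1/3 ✓ · (3,1)N 1/5 ✗ · (3,2)S 4/5 ✓ · (3,3)S 3/3 ✓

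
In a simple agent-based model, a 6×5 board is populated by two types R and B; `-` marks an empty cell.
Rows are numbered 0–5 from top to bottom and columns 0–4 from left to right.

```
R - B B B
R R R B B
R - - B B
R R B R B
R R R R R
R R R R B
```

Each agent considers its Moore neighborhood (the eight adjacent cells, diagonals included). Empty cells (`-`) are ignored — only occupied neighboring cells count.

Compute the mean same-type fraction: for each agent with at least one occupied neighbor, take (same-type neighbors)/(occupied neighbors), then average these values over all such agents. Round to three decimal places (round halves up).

Row 0: (0,0)R 2/2 · (0,2)B 2/4 · (0,3)B 4/5 · (0,4)B 3/3
Row 1: (1,0)R 3/3 · (1,1)R 4/5 · (1,2)R 1/5 · (1,3)B 6/7 · (1,4)B 5/5
Row 2: (2,0)R 4/4 · (2,3)B 5/7 · (2,4)B 4/5
Row 3: (3,0)R 4/4 · (3,1)R 5/6 · (3,2)B 1/6 · (3,3)R 3/7 · (3,4)B 2/5
Row 4: (4,0)R 5/5 · (4,1)R 7/8 · (4,2)R 7/8 · (4,3)R 5/8 · (4,4)R 3/5
Row 5: (5,0)R 3/3 · (5,1)R 5/5 · (5,2)R 5/5 · (5,3)R 4/5 · (5,4)B 0/3
Sum over 27 agents: 2/2 + 2/4 + 4/5 + 3/3 + 3/3 + 4/5 + 1/5 + 6/7 + 5/5 + 4/4 + 5/7 + 4/5 + 4/4 + 5/6 + 1/6 + 3/7 + 2/5 + 5/5 + 7/8 + 7/8 + 5/8 + 3/5 + 3/3 + 5/5 + 5/5 + 4/5 + 0/3 = 811/40; mean = 811/40 ÷ 27 = 811/1080 = 0.750925… → 0.751.

0.751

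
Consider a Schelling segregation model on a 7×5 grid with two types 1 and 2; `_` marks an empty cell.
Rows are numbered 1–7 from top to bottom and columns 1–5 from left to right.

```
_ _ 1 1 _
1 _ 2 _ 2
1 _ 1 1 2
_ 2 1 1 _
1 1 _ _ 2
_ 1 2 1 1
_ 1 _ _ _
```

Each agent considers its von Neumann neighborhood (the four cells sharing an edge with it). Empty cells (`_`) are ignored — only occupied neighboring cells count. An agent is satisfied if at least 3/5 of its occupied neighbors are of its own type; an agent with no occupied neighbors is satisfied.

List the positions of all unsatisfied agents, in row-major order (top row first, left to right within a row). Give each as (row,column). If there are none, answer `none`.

Row 1: (1,3)1 1/2 not · (1,4)1 1/1 satisfied
Row 2: (2,1)1 1/1 satisfied · (2,3)2 0/2 not · (2,5)2 1/1 satisfied
Row 3: (3,1)1 1/1 satisfied · (3,3)1 2/3 satisfied · (3,4)1 2/3 satisfied · (3,5)2 1/2 not
Row 4: (4,2)2 0/2 not · (4,3)1 2/3 satisfied · (4,4)1 2/2 satisfied
Row 5: (5,1)1 1/1 satisfied · (5,2)1 2/3 satisfied · (5,5)2 0/1 not
Row 6: (6,2)1 2/3 satisfied · (6,3)2 0/2 not · (6,4)1 1/2 not · (6,5)1 1/2 not
Row 7: (7,2)1 1/1 satisfied

(1,3), (2,3), (3,5), (4,2), (5,5), (6,3), (6,4), (6,5)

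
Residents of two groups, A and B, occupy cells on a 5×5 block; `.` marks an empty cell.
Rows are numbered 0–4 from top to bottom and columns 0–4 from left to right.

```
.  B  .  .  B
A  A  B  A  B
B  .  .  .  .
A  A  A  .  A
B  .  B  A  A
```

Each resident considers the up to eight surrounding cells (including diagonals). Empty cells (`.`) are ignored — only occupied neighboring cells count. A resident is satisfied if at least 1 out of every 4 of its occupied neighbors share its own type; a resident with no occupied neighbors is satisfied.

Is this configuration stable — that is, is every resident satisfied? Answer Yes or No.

No

(0,1)B 1/3 satisfied
(0,4)B 1/2 satisfied
(1,0)A 1/3 satisfied
(1,1)A 1/4 satisfied
(1,2)B 1/3 satisfied
(1,3)A 0/3 not
(1,4)B 1/2 satisfied
(2,0)B 0/4 not
(3,0)A 1/3 satisfied
(3,1)A 2/5 satisfied
(3,2)A 2/3 satisfied
(3,4)A 2/2 satisfied
(4,0)B 0/2 not
(4,2)B 0/3 not
(4,3)A 3/4 satisfied
(4,4)A 2/2 satisfied
For instance (1,3) has only 0/3 same-type neighbors, below 1/4.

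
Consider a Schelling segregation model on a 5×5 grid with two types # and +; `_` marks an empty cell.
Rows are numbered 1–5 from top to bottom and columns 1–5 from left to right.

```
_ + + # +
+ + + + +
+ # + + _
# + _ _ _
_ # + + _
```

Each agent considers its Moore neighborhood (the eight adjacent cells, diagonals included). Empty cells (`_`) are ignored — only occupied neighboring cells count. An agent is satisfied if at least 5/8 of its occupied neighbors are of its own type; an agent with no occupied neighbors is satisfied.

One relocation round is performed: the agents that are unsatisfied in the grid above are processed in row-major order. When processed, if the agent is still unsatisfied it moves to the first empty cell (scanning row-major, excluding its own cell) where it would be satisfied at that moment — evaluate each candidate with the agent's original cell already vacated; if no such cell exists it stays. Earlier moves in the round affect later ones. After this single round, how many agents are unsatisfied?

Initially unsatisfied (in order): (1,4), (3,1), (3,2), (4,1), (4,2), (5,2).
  (1,4) → (5,1).
  (3,1) → (1,1).
  (3,2): no empty cell satisfies it; stays.
  (4,1): now satisfied by earlier moves; stays.
  (4,2) → (1,4).
  (5,2): now satisfied by earlier moves; stays.
Resulting grid:
+ + + + +
+ + + + +
_ # + + _
# _ _ _ _
# # + + _
Unsatisfied now: (3,2), (5,3).

2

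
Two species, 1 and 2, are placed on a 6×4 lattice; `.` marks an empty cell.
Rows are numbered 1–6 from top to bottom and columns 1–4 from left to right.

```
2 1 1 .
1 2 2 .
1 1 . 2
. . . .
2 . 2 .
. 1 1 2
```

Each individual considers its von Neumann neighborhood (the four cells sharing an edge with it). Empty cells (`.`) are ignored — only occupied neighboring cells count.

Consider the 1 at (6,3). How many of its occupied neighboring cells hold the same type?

1

Occupied neighbors of (6,3): (5,3)=2, (6,2)=1, (6,4)=2.
Same type (1): 1 of 3.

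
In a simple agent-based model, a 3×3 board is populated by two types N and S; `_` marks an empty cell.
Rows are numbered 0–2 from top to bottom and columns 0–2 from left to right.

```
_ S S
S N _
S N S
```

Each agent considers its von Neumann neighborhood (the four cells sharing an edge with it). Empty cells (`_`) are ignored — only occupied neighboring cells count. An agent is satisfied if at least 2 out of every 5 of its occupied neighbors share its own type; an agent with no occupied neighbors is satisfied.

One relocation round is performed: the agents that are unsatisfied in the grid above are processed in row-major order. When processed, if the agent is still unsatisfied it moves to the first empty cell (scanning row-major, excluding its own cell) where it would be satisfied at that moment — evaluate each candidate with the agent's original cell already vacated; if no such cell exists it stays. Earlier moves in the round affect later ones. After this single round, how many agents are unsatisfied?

Initially unsatisfied (in order): (1,1), (2,1), (2,2).
  (1,1): no empty cell satisfies it; stays.
  (2,1): no empty cell satisfies it; stays.
  (2,2) → (0,0).
Resulting grid:
S S S
S N _
S N _
Unsatisfied now: (1,1).

1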